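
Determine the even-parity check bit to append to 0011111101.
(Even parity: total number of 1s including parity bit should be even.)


Number of 1s in data: 7
Parity bit: 1

1


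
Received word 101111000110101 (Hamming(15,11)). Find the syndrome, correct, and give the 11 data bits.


Syndrome = 6: error at position 6

Data: 11000110101 (corrected bit 6)


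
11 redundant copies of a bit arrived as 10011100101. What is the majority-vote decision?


Ones: 6 out of 11
Threshold: 6

1 (6/11 voted 1)


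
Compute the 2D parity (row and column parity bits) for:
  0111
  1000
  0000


Row parities: 110
Column parities: 1111

Row P: 110, Col P: 1111, Corner: 0


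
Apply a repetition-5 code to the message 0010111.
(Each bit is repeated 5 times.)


Each bit -> 5 copies

00000000001111100000111111111111111


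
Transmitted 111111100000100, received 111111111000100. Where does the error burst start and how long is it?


XOR: 000000011000000

Burst at position 7, length 2


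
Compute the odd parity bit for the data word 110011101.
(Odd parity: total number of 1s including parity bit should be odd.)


Number of 1s in data: 6
Parity bit: 1

1


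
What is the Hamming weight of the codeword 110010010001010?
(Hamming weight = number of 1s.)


Counting 1s in 110010010001010

6


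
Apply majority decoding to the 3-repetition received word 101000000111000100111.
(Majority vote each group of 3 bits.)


Groups: 101, 000, 000, 111, 000, 100, 111
Majority votes: 1001001

1001001


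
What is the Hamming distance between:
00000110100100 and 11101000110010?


XOR: 11101110010110
Count of 1s: 9

9


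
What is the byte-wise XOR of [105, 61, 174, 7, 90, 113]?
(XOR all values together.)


XOR chain: 105 ^ 61 ^ 174 ^ 7 ^ 90 ^ 113 = 214

214


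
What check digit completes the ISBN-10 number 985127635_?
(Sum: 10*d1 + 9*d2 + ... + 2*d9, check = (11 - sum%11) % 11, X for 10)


Weighted sum: 299
299 mod 11 = 2

Check digit: 9


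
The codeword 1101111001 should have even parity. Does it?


Number of 1s: 7

No, parity error (7 ones)


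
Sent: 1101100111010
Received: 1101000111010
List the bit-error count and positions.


XOR: 0000100000000

1 error(s) at position(s): 4


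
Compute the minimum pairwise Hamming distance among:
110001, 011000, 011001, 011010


Comparing all pairs, minimum distance: 1
Can detect 0 errors, correct 0 errors

1


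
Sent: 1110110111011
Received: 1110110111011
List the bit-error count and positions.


XOR: 0000000000000

0 errors (received matches sent)


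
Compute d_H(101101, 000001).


XOR: 101100
Count of 1s: 3

3


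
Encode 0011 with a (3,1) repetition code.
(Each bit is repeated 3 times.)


Each bit -> 3 copies

000000111111


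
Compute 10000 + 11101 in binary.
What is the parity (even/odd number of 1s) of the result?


10000 = 16
11101 = 29
Sum = 45 = 101101
1s count = 4

even parity (4 ones in 101101)


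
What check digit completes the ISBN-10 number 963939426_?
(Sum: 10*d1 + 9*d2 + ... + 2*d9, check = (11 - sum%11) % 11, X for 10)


Weighted sum: 328
328 mod 11 = 9

Check digit: 2


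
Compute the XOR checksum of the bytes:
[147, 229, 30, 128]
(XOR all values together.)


XOR chain: 147 ^ 229 ^ 30 ^ 128 = 232

232


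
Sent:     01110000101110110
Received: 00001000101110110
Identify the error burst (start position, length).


XOR: 01111000000000000

Burst at position 1, length 4


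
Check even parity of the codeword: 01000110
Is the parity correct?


Number of 1s: 3

No, parity error (3 ones)


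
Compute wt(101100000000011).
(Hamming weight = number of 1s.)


Counting 1s in 101100000000011

5


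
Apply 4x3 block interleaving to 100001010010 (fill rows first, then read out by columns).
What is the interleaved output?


Matrix:
  100
  001
  010
  010
Read columns: 100000110100

100000110100


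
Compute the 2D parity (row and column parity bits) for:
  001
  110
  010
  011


Row parities: 1010
Column parities: 110

Row P: 1010, Col P: 110, Corner: 0


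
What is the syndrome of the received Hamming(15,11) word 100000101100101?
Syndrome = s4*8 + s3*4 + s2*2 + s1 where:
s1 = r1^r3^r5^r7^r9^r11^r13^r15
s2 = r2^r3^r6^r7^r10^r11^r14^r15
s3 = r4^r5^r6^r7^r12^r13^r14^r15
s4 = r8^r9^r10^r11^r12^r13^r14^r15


s1=1, s2=1, s3=1, s4=0

Syndrome = 7 (error at position 7)


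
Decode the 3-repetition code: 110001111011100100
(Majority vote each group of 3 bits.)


Groups: 110, 001, 111, 011, 100, 100
Majority votes: 101100

101100


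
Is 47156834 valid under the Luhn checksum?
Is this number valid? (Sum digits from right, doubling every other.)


Luhn sum = 43
43 mod 10 = 3

Invalid (Luhn sum mod 10 = 3)


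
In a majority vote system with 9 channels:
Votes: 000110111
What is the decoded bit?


Ones: 5 out of 9
Threshold: 5

1 (5/9 voted 1)


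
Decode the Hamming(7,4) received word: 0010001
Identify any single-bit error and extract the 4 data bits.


Syndrome = 4: error at position 4

Data: 1001 (corrected bit 4)


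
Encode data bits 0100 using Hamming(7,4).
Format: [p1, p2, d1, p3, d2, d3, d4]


Parity bits: p1=1, p2=0, p3=1

1001100


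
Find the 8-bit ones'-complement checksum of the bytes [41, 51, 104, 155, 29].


Sum = 380 mod 256 = 124
Complement = 131

131


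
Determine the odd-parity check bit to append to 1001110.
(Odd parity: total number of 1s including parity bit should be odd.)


Number of 1s in data: 4
Parity bit: 1

1


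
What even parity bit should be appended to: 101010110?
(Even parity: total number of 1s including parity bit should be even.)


Number of 1s in data: 5
Parity bit: 1

1


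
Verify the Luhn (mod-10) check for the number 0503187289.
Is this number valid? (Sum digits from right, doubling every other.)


Luhn sum = 41
41 mod 10 = 1

Invalid (Luhn sum mod 10 = 1)


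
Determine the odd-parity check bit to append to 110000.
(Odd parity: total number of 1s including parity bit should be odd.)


Number of 1s in data: 2
Parity bit: 1

1


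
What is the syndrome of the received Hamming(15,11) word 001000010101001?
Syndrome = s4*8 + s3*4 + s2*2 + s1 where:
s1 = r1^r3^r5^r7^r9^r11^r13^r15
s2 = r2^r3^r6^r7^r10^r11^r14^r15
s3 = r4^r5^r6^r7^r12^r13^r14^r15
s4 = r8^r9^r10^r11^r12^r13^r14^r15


s1=0, s2=1, s3=0, s4=0

Syndrome = 2 (error at position 2)


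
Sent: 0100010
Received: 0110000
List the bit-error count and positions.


XOR: 0010010

2 error(s) at position(s): 2, 5


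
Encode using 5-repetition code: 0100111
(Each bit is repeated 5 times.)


Each bit -> 5 copies

00000111110000000000111111111111111


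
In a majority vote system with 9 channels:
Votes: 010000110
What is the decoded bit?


Ones: 3 out of 9
Threshold: 5

0 (3/9 voted 1)


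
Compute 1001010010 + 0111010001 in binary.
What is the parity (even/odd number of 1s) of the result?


1001010010 = 594
0111010001 = 465
Sum = 1059 = 10000100011
1s count = 4

even parity (4 ones in 10000100011)


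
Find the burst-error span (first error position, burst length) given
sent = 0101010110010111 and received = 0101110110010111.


XOR: 0000100000000000

Burst at position 4, length 1


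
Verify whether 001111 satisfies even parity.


Number of 1s: 4

Yes, parity is correct (4 ones)


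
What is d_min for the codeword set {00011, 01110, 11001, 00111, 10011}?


Comparing all pairs, minimum distance: 1
Can detect 0 errors, correct 0 errors

1


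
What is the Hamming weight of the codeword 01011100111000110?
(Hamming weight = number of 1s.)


Counting 1s in 01011100111000110

9


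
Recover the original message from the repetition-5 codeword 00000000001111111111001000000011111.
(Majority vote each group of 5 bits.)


Groups: 00000, 00000, 11111, 11111, 00100, 00000, 11111
Majority votes: 0011001

0011001


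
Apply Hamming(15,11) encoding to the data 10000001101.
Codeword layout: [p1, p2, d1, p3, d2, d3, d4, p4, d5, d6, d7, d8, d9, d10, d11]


Parity bits: p1=1, p2=0, p3=1, p4=1

101100010001101


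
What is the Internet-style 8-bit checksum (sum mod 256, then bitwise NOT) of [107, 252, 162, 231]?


Sum = 752 mod 256 = 240
Complement = 15

15


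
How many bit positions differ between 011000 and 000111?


XOR: 011111
Count of 1s: 5

5


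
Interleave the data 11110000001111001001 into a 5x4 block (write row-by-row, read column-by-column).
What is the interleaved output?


Matrix:
  1111
  0000
  0011
  1100
  1001
Read columns: 10011100101010010101

10011100101010010101


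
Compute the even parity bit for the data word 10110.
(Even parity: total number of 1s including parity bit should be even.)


Number of 1s in data: 3
Parity bit: 1

1


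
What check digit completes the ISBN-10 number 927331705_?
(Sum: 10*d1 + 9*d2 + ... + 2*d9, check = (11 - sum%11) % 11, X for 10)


Weighted sum: 246
246 mod 11 = 4

Check digit: 7


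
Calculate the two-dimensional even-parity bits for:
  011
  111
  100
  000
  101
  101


Row parities: 011000
Column parities: 000

Row P: 011000, Col P: 000, Corner: 0


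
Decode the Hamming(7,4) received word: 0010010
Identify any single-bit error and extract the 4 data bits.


Syndrome = 5: error at position 5

Data: 1110 (corrected bit 5)


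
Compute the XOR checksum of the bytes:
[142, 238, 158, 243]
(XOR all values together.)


XOR chain: 142 ^ 238 ^ 158 ^ 243 = 13

13


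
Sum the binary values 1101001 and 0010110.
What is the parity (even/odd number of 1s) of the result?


1101001 = 105
0010110 = 22
Sum = 127 = 1111111
1s count = 7

odd parity (7 ones in 1111111)


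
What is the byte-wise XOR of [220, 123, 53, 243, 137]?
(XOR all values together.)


XOR chain: 220 ^ 123 ^ 53 ^ 243 ^ 137 = 232

232


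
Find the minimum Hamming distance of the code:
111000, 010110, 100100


Comparing all pairs, minimum distance: 3
Can detect 2 errors, correct 1 errors

3


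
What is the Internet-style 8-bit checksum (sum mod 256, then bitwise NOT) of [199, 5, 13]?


Sum = 217 mod 256 = 217
Complement = 38

38


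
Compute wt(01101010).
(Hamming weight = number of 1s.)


Counting 1s in 01101010

4


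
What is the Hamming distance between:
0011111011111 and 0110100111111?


XOR: 0101011100000
Count of 1s: 5

5


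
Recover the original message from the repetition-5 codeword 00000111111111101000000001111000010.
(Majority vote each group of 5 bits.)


Groups: 00000, 11111, 11111, 01000, 00000, 11110, 00010
Majority votes: 0110010

0110010


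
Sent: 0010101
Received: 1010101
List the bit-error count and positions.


XOR: 1000000

1 error(s) at position(s): 0


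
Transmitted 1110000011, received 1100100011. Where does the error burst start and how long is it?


XOR: 0010100000

Burst at position 2, length 3


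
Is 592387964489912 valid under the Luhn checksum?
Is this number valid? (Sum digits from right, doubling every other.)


Luhn sum = 89
89 mod 10 = 9

Invalid (Luhn sum mod 10 = 9)


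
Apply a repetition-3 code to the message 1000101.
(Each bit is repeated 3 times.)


Each bit -> 3 copies

111000000000111000111


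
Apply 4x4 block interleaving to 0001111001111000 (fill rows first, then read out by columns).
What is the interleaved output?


Matrix:
  0001
  1110
  0111
  1000
Read columns: 0101011001101010

0101011001101010


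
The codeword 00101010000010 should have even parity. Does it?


Number of 1s: 4

Yes, parity is correct (4 ones)


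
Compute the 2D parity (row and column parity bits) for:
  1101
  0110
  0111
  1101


Row parities: 1011
Column parities: 0001

Row P: 1011, Col P: 0001, Corner: 1


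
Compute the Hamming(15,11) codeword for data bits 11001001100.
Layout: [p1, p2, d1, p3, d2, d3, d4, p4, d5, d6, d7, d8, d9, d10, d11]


Parity bits: p1=0, p2=1, p3=1, p4=1

011110011001100


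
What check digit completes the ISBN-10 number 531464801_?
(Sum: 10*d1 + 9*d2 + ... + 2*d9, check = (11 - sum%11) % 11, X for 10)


Weighted sum: 203
203 mod 11 = 5

Check digit: 6


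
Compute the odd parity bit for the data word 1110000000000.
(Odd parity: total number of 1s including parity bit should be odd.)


Number of 1s in data: 3
Parity bit: 0

0


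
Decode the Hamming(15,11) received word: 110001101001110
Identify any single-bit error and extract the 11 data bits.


Syndrome = 4: error at position 4

Data: 00111001110 (corrected bit 4)


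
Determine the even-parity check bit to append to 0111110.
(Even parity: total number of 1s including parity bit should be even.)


Number of 1s in data: 5
Parity bit: 1

1


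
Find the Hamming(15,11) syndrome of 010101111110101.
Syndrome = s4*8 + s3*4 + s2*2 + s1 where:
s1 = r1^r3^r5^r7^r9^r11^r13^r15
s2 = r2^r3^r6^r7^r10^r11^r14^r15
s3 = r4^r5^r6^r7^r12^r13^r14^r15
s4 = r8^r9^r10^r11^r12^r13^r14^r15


s1=1, s2=0, s3=1, s4=0

Syndrome = 5 (error at position 5)


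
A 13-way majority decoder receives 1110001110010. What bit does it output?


Ones: 7 out of 13
Threshold: 7

1 (7/13 voted 1)


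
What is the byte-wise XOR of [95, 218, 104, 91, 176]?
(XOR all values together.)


XOR chain: 95 ^ 218 ^ 104 ^ 91 ^ 176 = 6

6


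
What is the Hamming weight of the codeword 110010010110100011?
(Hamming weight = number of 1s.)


Counting 1s in 110010010110100011

9


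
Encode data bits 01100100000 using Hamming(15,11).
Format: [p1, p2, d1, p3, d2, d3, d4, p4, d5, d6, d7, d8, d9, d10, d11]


Parity bits: p1=1, p2=0, p3=0, p4=1

100011010100000


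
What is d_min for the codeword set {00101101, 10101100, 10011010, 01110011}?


Comparing all pairs, minimum distance: 2
Can detect 1 errors, correct 0 errors

2


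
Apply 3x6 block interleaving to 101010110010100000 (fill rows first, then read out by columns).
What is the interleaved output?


Matrix:
  101010
  110010
  100000
Read columns: 111010100000110000

111010100000110000


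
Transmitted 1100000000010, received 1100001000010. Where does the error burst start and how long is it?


XOR: 0000001000000

Burst at position 6, length 1


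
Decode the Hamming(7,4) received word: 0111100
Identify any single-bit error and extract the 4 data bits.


Syndrome = 0: no error detected

Data: 1100 (no errors)


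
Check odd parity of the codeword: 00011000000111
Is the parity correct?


Number of 1s: 5

Yes, parity is correct (5 ones)


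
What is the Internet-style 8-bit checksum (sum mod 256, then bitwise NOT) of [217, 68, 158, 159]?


Sum = 602 mod 256 = 90
Complement = 165

165


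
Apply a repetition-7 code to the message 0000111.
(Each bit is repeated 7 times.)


Each bit -> 7 copies

0000000000000000000000000000111111111111111111111


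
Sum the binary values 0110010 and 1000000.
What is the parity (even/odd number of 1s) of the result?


0110010 = 50
1000000 = 64
Sum = 114 = 1110010
1s count = 4

even parity (4 ones in 1110010)


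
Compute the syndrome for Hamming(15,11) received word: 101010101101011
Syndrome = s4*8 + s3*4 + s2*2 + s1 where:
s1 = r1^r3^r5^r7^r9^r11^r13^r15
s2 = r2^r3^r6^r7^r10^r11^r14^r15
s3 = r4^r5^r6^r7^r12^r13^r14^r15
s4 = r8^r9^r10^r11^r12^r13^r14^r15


s1=0, s2=1, s3=1, s4=1

Syndrome = 14 (error at position 14)


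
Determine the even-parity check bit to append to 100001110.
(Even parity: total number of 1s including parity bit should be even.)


Number of 1s in data: 4
Parity bit: 0

0


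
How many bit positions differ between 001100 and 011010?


XOR: 010110
Count of 1s: 3

3


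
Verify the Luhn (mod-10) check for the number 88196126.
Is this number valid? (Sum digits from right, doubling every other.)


Luhn sum = 40
40 mod 10 = 0

Valid (Luhn sum mod 10 = 0)


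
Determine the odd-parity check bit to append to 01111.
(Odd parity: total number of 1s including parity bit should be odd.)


Number of 1s in data: 4
Parity bit: 1

1


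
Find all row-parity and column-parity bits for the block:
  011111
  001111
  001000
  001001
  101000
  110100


Row parities: 101001
Column parities: 001101

Row P: 101001, Col P: 001101, Corner: 1


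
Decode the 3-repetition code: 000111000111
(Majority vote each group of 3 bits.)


Groups: 000, 111, 000, 111
Majority votes: 0101

0101


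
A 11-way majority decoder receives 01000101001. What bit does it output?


Ones: 4 out of 11
Threshold: 6

0 (4/11 voted 1)


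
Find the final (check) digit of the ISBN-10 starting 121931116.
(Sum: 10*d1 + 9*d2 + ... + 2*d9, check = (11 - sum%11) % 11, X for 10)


Weighted sum: 141
141 mod 11 = 9

Check digit: 2


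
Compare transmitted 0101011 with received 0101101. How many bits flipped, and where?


XOR: 0000110

2 error(s) at position(s): 4, 5


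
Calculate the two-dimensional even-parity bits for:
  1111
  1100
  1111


Row parities: 000
Column parities: 1100

Row P: 000, Col P: 1100, Corner: 0


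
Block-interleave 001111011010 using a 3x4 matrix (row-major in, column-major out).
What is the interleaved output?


Matrix:
  0011
  1101
  1010
Read columns: 011010101110

011010101110


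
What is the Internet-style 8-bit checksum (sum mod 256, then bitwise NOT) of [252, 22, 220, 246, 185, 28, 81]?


Sum = 1034 mod 256 = 10
Complement = 245

245


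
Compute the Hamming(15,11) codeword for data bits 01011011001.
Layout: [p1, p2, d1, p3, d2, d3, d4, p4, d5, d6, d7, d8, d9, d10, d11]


Parity bits: p1=1, p2=1, p3=0, p4=0

110010101011001


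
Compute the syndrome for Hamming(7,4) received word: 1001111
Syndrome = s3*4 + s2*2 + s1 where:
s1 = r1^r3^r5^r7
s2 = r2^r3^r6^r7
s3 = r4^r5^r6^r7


s1=1, s2=0, s3=0

Syndrome = 1 (error at position 1)


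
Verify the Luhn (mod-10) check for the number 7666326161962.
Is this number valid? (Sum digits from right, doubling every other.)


Luhn sum = 56
56 mod 10 = 6

Invalid (Luhn sum mod 10 = 6)


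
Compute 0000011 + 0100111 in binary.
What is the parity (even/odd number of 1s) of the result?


0000011 = 3
0100111 = 39
Sum = 42 = 101010
1s count = 3

odd parity (3 ones in 101010)


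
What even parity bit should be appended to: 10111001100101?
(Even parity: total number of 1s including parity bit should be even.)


Number of 1s in data: 8
Parity bit: 0

0


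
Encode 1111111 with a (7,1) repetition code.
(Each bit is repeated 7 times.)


Each bit -> 7 copies

1111111111111111111111111111111111111111111111111


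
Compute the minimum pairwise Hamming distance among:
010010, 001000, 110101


Comparing all pairs, minimum distance: 3
Can detect 2 errors, correct 1 errors

3


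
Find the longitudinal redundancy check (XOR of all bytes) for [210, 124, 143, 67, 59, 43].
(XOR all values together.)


XOR chain: 210 ^ 124 ^ 143 ^ 67 ^ 59 ^ 43 = 114

114


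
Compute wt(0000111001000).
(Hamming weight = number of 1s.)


Counting 1s in 0000111001000

4


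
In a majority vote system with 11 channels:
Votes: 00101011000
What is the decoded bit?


Ones: 4 out of 11
Threshold: 6

0 (4/11 voted 1)


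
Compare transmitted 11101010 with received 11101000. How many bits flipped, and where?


XOR: 00000010

1 error(s) at position(s): 6


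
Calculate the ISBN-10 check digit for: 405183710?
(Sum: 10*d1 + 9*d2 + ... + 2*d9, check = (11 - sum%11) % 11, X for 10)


Weighted sum: 181
181 mod 11 = 5

Check digit: 6


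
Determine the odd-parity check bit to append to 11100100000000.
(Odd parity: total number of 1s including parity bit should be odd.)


Number of 1s in data: 4
Parity bit: 1

1


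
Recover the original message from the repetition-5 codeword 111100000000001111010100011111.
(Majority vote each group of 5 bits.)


Groups: 11110, 00000, 00001, 11101, 01000, 11111
Majority votes: 100101

100101


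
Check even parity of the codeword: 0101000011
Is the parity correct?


Number of 1s: 4

Yes, parity is correct (4 ones)


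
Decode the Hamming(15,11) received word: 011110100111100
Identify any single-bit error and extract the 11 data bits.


Syndrome = 7: error at position 7

Data: 11000111100 (corrected bit 7)


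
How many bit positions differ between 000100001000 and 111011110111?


XOR: 111111111111
Count of 1s: 12

12


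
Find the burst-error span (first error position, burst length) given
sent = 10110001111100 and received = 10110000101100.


XOR: 00000001010000

Burst at position 7, length 3


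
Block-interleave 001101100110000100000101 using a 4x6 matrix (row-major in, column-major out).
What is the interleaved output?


Matrix:
  001101
  100110
  000100
  000101
Read columns: 010000001000111101001001

010000001000111101001001


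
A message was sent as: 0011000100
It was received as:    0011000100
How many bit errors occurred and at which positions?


XOR: 0000000000

0 errors (received matches sent)


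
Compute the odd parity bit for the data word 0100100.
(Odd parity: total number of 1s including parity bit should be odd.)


Number of 1s in data: 2
Parity bit: 1

1


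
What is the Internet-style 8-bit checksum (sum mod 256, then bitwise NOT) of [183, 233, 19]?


Sum = 435 mod 256 = 179
Complement = 76

76


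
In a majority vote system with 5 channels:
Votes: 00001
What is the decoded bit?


Ones: 1 out of 5
Threshold: 3

0 (1/5 voted 1)


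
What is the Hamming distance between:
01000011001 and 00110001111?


XOR: 01110010110
Count of 1s: 6

6


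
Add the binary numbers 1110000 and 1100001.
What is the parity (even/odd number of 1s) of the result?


1110000 = 112
1100001 = 97
Sum = 209 = 11010001
1s count = 4

even parity (4 ones in 11010001)


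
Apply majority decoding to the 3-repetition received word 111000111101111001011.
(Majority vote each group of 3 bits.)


Groups: 111, 000, 111, 101, 111, 001, 011
Majority votes: 1011101

1011101


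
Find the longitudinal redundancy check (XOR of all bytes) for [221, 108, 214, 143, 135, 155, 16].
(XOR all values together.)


XOR chain: 221 ^ 108 ^ 214 ^ 143 ^ 135 ^ 155 ^ 16 = 228

228


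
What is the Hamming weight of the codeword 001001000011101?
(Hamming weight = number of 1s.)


Counting 1s in 001001000011101

6


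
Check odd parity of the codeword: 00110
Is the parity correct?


Number of 1s: 2

No, parity error (2 ones)


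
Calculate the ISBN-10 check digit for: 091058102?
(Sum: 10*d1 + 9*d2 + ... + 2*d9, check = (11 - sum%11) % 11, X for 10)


Weighted sum: 167
167 mod 11 = 2

Check digit: 9


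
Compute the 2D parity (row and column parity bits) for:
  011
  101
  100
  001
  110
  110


Row parities: 001100
Column parities: 011

Row P: 001100, Col P: 011, Corner: 0


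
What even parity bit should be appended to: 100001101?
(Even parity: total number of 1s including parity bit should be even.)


Number of 1s in data: 4
Parity bit: 0

0


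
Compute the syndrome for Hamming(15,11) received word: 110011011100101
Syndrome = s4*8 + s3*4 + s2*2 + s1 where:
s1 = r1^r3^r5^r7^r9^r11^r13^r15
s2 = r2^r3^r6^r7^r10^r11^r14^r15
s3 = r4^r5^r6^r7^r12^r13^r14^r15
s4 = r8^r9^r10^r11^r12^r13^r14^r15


s1=1, s2=0, s3=0, s4=1

Syndrome = 9 (error at position 9)


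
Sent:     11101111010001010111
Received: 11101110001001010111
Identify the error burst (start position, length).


XOR: 00000001011000000000

Burst at position 7, length 4


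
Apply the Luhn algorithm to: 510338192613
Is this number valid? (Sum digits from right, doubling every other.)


Luhn sum = 45
45 mod 10 = 5

Invalid (Luhn sum mod 10 = 5)


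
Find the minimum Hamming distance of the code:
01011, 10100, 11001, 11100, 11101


Comparing all pairs, minimum distance: 1
Can detect 0 errors, correct 0 errors

1


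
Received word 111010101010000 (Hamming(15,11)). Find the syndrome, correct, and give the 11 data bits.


Syndrome = 0: no error detected

Data: 11011010000 (no errors)


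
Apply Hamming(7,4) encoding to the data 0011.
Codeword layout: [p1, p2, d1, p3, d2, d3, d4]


Parity bits: p1=1, p2=0, p3=0

1000011


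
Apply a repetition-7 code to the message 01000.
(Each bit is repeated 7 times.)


Each bit -> 7 copies

00000001111111000000000000000000000


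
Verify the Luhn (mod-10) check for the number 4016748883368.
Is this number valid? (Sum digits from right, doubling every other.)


Luhn sum = 66
66 mod 10 = 6

Invalid (Luhn sum mod 10 = 6)


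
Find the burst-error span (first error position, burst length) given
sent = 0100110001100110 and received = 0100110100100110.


XOR: 0000000101000000

Burst at position 7, length 3


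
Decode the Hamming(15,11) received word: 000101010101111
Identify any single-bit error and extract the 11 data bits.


Syndrome = 0: no error detected

Data: 00100101111 (no errors)


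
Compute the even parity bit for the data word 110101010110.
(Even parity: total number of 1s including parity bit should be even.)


Number of 1s in data: 7
Parity bit: 1

1


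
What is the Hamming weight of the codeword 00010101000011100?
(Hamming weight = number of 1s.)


Counting 1s in 00010101000011100

6


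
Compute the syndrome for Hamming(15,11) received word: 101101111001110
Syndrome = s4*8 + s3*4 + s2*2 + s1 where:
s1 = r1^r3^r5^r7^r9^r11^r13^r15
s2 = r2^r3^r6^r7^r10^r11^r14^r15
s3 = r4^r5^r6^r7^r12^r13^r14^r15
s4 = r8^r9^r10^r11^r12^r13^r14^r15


s1=1, s2=0, s3=0, s4=1

Syndrome = 9 (error at position 9)


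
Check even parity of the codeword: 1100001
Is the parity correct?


Number of 1s: 3

No, parity error (3 ones)


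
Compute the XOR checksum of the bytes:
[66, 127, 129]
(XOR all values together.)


XOR chain: 66 ^ 127 ^ 129 = 188

188


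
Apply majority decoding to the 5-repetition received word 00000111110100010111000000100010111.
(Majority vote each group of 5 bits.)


Groups: 00000, 11111, 01000, 10111, 00000, 01000, 10111
Majority votes: 0101001

0101001


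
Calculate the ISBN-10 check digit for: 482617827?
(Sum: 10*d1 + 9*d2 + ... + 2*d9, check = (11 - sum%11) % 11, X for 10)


Weighted sum: 263
263 mod 11 = 10

Check digit: 1


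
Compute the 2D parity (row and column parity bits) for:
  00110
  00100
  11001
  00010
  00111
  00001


Row parities: 011111
Column parities: 11111

Row P: 011111, Col P: 11111, Corner: 1


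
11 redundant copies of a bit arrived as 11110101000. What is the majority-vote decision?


Ones: 6 out of 11
Threshold: 6

1 (6/11 voted 1)


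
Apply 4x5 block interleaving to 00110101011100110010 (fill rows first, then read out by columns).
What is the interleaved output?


Matrix:
  00110
  10101
  11001
  10010
Read columns: 01110010110010010110

01110010110010010110


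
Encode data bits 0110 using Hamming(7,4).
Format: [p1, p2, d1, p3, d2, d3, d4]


Parity bits: p1=1, p2=1, p3=0

1100110


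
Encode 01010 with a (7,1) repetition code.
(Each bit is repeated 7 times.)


Each bit -> 7 copies

00000001111111000000011111110000000


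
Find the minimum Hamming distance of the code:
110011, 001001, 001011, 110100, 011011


Comparing all pairs, minimum distance: 1
Can detect 0 errors, correct 0 errors

1


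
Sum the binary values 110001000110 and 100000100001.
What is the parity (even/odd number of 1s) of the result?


110001000110 = 3142
100000100001 = 2081
Sum = 5223 = 1010001100111
1s count = 7

odd parity (7 ones in 1010001100111)


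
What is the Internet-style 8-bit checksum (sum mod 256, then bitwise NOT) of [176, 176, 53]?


Sum = 405 mod 256 = 149
Complement = 106

106


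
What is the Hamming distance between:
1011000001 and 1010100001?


XOR: 0001100000
Count of 1s: 2

2


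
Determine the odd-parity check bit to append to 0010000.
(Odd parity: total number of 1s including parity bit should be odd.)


Number of 1s in data: 1
Parity bit: 0

0


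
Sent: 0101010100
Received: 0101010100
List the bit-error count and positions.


XOR: 0000000000

0 errors (received matches sent)


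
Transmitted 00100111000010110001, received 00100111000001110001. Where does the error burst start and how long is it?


XOR: 00000000000011000000

Burst at position 12, length 2


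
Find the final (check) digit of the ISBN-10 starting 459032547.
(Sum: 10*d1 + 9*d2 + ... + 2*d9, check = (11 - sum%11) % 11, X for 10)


Weighted sum: 231
231 mod 11 = 0

Check digit: 0


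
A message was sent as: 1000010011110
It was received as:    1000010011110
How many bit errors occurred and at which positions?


XOR: 0000000000000

0 errors (received matches sent)


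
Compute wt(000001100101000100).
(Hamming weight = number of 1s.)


Counting 1s in 000001100101000100

5


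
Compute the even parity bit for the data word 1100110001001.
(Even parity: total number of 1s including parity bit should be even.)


Number of 1s in data: 6
Parity bit: 0

0


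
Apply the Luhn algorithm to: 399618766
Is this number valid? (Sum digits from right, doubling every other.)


Luhn sum = 48
48 mod 10 = 8

Invalid (Luhn sum mod 10 = 8)


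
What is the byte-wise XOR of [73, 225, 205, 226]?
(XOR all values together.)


XOR chain: 73 ^ 225 ^ 205 ^ 226 = 135

135


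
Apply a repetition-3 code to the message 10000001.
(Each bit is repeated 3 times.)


Each bit -> 3 copies

111000000000000000000111


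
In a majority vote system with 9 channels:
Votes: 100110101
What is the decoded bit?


Ones: 5 out of 9
Threshold: 5

1 (5/9 voted 1)


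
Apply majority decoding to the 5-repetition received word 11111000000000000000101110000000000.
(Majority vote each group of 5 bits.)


Groups: 11111, 00000, 00000, 00000, 10111, 00000, 00000
Majority votes: 1000100

1000100


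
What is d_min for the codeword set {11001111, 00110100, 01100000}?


Comparing all pairs, minimum distance: 3
Can detect 2 errors, correct 1 errors

3


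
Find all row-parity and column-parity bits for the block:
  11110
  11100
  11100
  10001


Row parities: 0110
Column parities: 01111

Row P: 0110, Col P: 01111, Corner: 0


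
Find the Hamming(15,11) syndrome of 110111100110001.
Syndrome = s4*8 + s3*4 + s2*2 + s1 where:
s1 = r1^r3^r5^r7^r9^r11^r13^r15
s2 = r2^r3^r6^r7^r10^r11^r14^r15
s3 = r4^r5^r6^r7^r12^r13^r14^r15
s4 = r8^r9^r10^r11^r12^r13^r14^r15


s1=1, s2=0, s3=1, s4=1

Syndrome = 13 (error at position 13)


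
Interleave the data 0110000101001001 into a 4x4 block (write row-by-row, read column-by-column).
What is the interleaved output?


Matrix:
  0110
  0001
  0100
  1001
Read columns: 0001101010000101

0001101010000101


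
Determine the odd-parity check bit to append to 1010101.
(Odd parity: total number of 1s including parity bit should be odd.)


Number of 1s in data: 4
Parity bit: 1

1


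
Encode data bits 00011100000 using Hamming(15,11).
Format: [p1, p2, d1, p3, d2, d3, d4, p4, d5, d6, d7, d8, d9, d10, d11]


Parity bits: p1=0, p2=0, p3=1, p4=0

000100101100000


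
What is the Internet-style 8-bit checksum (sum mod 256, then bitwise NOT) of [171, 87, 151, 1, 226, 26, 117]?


Sum = 779 mod 256 = 11
Complement = 244

244


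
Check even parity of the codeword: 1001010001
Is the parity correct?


Number of 1s: 4

Yes, parity is correct (4 ones)


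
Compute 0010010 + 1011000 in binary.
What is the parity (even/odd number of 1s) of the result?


0010010 = 18
1011000 = 88
Sum = 106 = 1101010
1s count = 4

even parity (4 ones in 1101010)


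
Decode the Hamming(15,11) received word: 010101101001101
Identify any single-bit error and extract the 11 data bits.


Syndrome = 0: no error detected

Data: 00111001101 (no errors)


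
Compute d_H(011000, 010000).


XOR: 001000
Count of 1s: 1

1


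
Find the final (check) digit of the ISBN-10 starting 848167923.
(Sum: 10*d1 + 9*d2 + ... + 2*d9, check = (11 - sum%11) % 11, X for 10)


Weighted sum: 306
306 mod 11 = 9

Check digit: 2


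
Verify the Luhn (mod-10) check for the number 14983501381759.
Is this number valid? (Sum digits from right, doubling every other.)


Luhn sum = 68
68 mod 10 = 8

Invalid (Luhn sum mod 10 = 8)


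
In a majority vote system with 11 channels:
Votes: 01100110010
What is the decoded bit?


Ones: 5 out of 11
Threshold: 6

0 (5/11 voted 1)


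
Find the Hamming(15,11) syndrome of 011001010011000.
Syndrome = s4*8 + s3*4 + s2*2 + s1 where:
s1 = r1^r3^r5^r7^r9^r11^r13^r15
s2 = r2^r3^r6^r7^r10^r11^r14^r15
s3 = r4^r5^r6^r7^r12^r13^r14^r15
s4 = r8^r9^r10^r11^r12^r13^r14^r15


s1=0, s2=0, s3=0, s4=1

Syndrome = 8 (error at position 8)


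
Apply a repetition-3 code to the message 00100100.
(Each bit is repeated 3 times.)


Each bit -> 3 copies

000000111000000111000000


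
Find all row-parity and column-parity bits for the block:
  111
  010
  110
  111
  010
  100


Row parities: 110111
Column parities: 010

Row P: 110111, Col P: 010, Corner: 1


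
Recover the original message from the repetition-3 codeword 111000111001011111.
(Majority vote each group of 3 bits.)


Groups: 111, 000, 111, 001, 011, 111
Majority votes: 101011

101011


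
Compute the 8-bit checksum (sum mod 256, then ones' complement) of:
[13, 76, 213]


Sum = 302 mod 256 = 46
Complement = 209

209


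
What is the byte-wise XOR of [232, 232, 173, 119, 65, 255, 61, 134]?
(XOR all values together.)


XOR chain: 232 ^ 232 ^ 173 ^ 119 ^ 65 ^ 255 ^ 61 ^ 134 = 223

223


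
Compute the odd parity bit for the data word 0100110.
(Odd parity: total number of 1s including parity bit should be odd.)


Number of 1s in data: 3
Parity bit: 0

0


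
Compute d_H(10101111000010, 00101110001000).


XOR: 10000001001010
Count of 1s: 4

4


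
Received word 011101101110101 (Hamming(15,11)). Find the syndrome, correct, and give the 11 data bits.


Syndrome = 14: error at position 14

Data: 10111110111 (corrected bit 14)


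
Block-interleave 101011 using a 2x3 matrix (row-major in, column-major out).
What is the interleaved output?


Matrix:
  101
  011
Read columns: 100111

100111


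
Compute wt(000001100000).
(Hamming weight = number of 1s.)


Counting 1s in 000001100000

2


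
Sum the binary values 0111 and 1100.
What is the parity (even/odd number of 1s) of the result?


0111 = 7
1100 = 12
Sum = 19 = 10011
1s count = 3

odd parity (3 ones in 10011)


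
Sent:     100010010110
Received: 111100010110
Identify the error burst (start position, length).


XOR: 011110000000

Burst at position 1, length 4


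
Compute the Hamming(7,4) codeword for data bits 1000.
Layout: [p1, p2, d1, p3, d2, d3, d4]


Parity bits: p1=1, p2=1, p3=0

1110000


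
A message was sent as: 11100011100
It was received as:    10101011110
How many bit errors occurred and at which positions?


XOR: 01001000010

3 error(s) at position(s): 1, 4, 9


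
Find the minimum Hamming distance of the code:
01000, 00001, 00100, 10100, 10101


Comparing all pairs, minimum distance: 1
Can detect 0 errors, correct 0 errors

1


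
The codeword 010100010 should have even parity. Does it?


Number of 1s: 3

No, parity error (3 ones)


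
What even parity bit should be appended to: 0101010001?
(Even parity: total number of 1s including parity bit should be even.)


Number of 1s in data: 4
Parity bit: 0

0


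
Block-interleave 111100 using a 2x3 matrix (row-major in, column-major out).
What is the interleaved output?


Matrix:
  111
  100
Read columns: 111010

111010


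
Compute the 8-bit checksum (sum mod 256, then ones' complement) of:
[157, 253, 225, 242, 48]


Sum = 925 mod 256 = 157
Complement = 98

98


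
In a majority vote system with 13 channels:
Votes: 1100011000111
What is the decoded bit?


Ones: 7 out of 13
Threshold: 7

1 (7/13 voted 1)


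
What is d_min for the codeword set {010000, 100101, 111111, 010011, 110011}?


Comparing all pairs, minimum distance: 1
Can detect 0 errors, correct 0 errors

1


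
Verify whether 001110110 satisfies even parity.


Number of 1s: 5

No, parity error (5 ones)


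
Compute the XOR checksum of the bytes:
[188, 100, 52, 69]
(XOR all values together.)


XOR chain: 188 ^ 100 ^ 52 ^ 69 = 169

169


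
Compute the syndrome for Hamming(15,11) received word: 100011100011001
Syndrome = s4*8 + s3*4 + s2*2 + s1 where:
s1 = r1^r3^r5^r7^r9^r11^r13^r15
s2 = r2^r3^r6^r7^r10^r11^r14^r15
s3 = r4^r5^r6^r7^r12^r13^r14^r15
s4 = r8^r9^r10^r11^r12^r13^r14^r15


s1=1, s2=0, s3=1, s4=1

Syndrome = 13 (error at position 13)


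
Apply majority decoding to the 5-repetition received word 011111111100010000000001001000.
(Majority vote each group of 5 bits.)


Groups: 01111, 11111, 00010, 00000, 00010, 01000
Majority votes: 110000

110000


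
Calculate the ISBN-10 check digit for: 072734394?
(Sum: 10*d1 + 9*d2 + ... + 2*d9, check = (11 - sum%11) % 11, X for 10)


Weighted sum: 213
213 mod 11 = 4

Check digit: 7


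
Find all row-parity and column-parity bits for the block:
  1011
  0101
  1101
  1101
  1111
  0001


Row parities: 101101
Column parities: 0000

Row P: 101101, Col P: 0000, Corner: 0


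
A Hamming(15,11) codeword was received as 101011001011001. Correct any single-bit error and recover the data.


Syndrome = 0: no error detected

Data: 11101011001 (no errors)


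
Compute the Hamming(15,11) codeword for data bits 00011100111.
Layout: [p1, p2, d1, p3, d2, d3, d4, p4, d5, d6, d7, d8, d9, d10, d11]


Parity bits: p1=0, p2=0, p3=0, p4=1

000000111100111


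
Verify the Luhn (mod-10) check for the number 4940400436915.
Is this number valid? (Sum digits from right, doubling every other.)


Luhn sum = 51
51 mod 10 = 1

Invalid (Luhn sum mod 10 = 1)


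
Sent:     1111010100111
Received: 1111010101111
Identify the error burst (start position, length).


XOR: 0000000001000

Burst at position 9, length 1


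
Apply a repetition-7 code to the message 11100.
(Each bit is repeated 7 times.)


Each bit -> 7 copies

11111111111111111111100000000000000


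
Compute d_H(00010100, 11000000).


XOR: 11010100
Count of 1s: 4

4


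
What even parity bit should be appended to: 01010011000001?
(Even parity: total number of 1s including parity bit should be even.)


Number of 1s in data: 5
Parity bit: 1

1


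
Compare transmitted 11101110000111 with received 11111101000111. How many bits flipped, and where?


XOR: 00010011000000

3 error(s) at position(s): 3, 6, 7


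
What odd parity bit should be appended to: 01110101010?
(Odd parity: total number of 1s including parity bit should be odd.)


Number of 1s in data: 6
Parity bit: 1

1


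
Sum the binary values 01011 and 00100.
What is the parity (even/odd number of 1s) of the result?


01011 = 11
00100 = 4
Sum = 15 = 1111
1s count = 4

even parity (4 ones in 1111)


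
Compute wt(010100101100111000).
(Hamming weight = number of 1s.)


Counting 1s in 010100101100111000

8


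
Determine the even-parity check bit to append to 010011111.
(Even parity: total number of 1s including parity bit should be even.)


Number of 1s in data: 6
Parity bit: 0

0


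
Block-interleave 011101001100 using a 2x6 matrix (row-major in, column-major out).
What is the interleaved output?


Matrix:
  011101
  001100
Read columns: 001011110010

001011110010


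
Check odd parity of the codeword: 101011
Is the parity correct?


Number of 1s: 4

No, parity error (4 ones)
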